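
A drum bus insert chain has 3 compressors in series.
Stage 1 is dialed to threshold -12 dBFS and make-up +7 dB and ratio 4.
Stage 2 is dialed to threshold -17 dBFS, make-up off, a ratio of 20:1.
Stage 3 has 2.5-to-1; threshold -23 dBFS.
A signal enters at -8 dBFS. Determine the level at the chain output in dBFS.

Stage 1: overshoot 4 dB → 4/4 = 1 dB → -11 dBFS; +7 dB make-up → -4 dBFS.
Stage 2: overshoot 13 dB → 13/20 = 0.65 dB → -16.35 dBFS.
Stage 3: overshoot 6.65 dB → 6.65/2.5 = 2.66 dB → -20.34 dBFS.

-20.34 dBFS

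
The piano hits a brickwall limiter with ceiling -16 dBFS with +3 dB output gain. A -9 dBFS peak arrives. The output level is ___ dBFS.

-13 dBFS

At ∞:1, everything above -16 dBFS is held at the ceiling.
Output gain then adds 3 dB: -16 + 3 = -13 dBFS.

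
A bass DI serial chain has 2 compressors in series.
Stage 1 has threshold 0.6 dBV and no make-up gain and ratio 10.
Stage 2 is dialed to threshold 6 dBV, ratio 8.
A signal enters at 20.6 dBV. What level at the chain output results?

2.6 dBV

Stage 1: overshoot 20 dB → 20/10 = 2 dB → 2.6 dBV.
Stage 2: 2.6 dBV is at or below the 6 dBV threshold — no compression; output 2.6 dBV.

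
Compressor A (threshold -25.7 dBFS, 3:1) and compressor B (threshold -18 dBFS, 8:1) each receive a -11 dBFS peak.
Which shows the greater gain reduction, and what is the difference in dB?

A, by 3.675 dB

A: 14.7 dB over, compressed to 4.9 dB over, so 9.8 dB of GR.
B: 7 dB over, compressed to 0.875 dB over, so 6.125 dB of GR.
A applies 3.675 dB more gain reduction.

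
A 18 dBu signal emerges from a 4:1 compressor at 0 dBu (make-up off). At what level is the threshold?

-6 dBu

Input is 24 dB above T (since output overshoot × R = input overshoot: (0 − T)·4 = 18 − T gives T = -6 dBu).
Check: -6 + (18 − (-6))/4 = -6 + 6 = 0 dBu. ✓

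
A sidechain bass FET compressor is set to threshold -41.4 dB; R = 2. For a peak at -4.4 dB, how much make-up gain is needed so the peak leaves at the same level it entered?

18.5 dB

Overshoot 37 dB → 37/2 = 18.5 dB after compression, so the compressed level is -41.4 + 18.5 = -22.9 dB.
Make-up = target − compressed = -4.4 − (-22.9) = 18.5 dB.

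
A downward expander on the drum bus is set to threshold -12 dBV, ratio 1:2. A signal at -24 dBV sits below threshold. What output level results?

Below threshold, a 1:2 expander applies gain = (2−1)×(T − x) of attenuation.
(2−1) × 12 = 12 dB, so output = -24 − 12 = -36 dBV.

-36 dBV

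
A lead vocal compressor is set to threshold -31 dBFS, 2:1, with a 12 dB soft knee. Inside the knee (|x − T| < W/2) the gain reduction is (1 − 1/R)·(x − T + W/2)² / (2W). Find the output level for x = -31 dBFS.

-31.75 dBFS

x − T + W/2 = -31 − (-31) + 6 = 6.
GR = (1 − 1/2) × 6² / 24 = 0.5 × 36 / 24 = 0.75 dB.
Output = -31 − 0.75 = -31.75 dBFS.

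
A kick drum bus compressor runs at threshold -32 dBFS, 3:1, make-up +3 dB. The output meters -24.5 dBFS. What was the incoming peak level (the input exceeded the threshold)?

-18.5 dBFS

Before make-up, the level was -24.5 − 3 = -27.5 dBFS.
That's 4.5 dB above the -32 dBFS threshold.
Before 3:1 compression the overshoot was 4.5 × 3 = 13.5 dB, so input = -32 + 13.5 = -18.5 dBFS.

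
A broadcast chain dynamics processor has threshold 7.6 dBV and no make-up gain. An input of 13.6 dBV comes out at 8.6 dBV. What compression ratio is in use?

Input overshoot = 13.6 − 7.6 = 6 dB; output overshoot = 8.6 − 7.6 = 1 dB.
Ratio = 6 / 1 = 6.

6:1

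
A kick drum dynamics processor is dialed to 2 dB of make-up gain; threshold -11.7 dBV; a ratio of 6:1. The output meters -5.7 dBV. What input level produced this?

12.3 dBV

Remove make-up: -5.7 − 2 = -7.7 dBV.
Post-compression overshoot = -7.7 − (-11.7) = 4 dB.
Before 6:1 compression the overshoot was 4 × 6 = 24 dB, so input = -11.7 + 24 = 12.3 dBV.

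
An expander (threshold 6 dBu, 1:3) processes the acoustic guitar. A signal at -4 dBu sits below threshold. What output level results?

The input is 10 dB below the 6 dBu threshold.
A 1:3 expander multiplies undershoot by 3: 10 × 3 = 30 dB below threshold.
Output = 6 − 30 = -24 dBu.

-24 dBu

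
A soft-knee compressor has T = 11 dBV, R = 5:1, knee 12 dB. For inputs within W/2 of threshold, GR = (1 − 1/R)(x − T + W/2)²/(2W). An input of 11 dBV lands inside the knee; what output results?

x − T + W/2 = 11 − 11 + 6 = 6.
GR = (1 − 1/5) × 6² / 24 = 0.8 × 36 / 24 = 1.2 dB.
Output = 11 − 1.2 = 9.8 dBV.

9.8 dBV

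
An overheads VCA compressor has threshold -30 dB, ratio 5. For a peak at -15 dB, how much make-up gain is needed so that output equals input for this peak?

Without make-up, output = threshold + overshoot/5 = -30 + 3 = -27 dB.
Gap to target: 12 dB.

12 dB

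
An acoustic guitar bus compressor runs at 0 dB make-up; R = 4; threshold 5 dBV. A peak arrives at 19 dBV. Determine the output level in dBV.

8.5 dBV

Overshoot: 19 − 5 = 14 dB.
The 14 dB excess becomes 3.5 dB after 4:1 reduction.
So the level is 5 + 3.5 = 8.5 dBV.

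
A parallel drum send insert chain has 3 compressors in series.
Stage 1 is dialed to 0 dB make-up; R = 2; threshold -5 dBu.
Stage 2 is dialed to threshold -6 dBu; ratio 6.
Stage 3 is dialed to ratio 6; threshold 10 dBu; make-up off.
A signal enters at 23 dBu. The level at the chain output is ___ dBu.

Stage 1: 23 dBu is 28 dB over -5 dBu; at 2:1 that becomes 14 dB over, giving 9 dBu.
Stage 2: overshoot 15 dB → 15/6 = 2.5 dB → -3.5 dBu.
Stage 3: -3.5 dBu is at or below the 10 dBu threshold — no compression; output -3.5 dBu.

-3.5 dBu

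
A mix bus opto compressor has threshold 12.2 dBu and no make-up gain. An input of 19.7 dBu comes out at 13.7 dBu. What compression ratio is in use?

5:1

Input overshoot = 19.7 − 12.2 = 7.5 dB; output overshoot = 13.7 − 12.2 = 1.5 dB.
Ratio = 7.5 / 1.5 = 5.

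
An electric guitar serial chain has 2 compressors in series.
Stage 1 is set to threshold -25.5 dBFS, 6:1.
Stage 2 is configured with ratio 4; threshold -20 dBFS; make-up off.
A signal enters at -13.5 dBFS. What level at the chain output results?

Stage 1: -13.5 dBFS is 12 dB over -25.5 dBFS; at 6:1 that becomes 2 dB over, giving -23.5 dBFS.
Stage 2: -23.5 dBFS is at or below the -20 dBFS threshold — no compression; output -23.5 dBFS.

-23.5 dBFS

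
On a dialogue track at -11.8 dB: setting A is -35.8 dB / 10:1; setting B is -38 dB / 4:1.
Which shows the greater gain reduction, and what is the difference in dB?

A, by 1.95 dB

A: GR = 24 − 24/10 = 21.6 dB.
B: GR = 26.2 − 26.2/4 = 19.65 dB.
Difference: 1.95 dB in favour of A.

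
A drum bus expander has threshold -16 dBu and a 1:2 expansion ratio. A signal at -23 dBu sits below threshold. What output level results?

-30 dBu

Undershoot = (-16) − (-23) = 7 dB.
At 1:2, that expands to 14 dB under threshold.
Output = -16 − 14 = -30 dBu.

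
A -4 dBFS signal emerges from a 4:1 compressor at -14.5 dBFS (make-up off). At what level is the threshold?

Gain reduction = -4 − (-14.5) = 10.5 dB; output overshoot = GR / (R − 1) = 10.5 / 3 = 3.5 dB.
Threshold = output − output overshoot = -14.5 − 3.5 = -18 dBFS.

-18 dBFS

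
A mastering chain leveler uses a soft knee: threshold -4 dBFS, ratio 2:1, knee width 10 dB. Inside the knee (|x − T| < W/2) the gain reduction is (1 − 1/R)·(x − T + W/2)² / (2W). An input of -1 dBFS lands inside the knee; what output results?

-2.6 dBFS

x − T + W/2 = -1 − (-4) + 5 = 8.
GR = (1 − 1/2) × 8² / 20 = 0.5 × 64 / 20 = 1.6 dB.
Output = -1 − 1.6 = -2.6 dBFS.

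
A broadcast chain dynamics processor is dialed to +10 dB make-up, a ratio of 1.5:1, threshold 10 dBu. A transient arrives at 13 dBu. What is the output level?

22 dBu

Overshoot: 13 − 10 = 3 dB.
The 3 dB excess becomes 2 dB after 1.5:1 reduction.
So the level is 10 + 2 = 12 dBu; make-up adds 10 dB, giving 22 dBu.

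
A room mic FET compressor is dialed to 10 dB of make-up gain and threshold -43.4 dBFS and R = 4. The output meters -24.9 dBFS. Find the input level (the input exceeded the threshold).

Remove make-up: -24.9 − 10 = -34.9 dBFS.
The compressed level sits -34.9 − (-43.4) = 8.5 dB over threshold.
Undo the ratio: input overshoot = 8.5 × 4 = 34 dB, giving input = -9.4 dBFS.

-9.4 dBFS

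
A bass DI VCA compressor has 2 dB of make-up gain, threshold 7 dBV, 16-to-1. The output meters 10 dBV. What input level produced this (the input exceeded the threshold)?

Stripping the +2 dB make-up gives 8 dBV at the gain stage.
The compressed level sits 8 − 7 = 1 dB over threshold.
Undo the ratio: input overshoot = 1 × 16 = 16 dB, giving input = 23 dBV.

23 dBV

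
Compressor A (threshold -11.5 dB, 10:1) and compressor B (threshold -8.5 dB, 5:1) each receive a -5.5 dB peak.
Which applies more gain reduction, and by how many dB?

A, by 3 dB

A: 6 dB over, compressed to 0.6 dB over, so 5.4 dB of GR.
B: 3 dB over, compressed to 0.6 dB over, so 2.4 dB of GR.
A applies 3 dB more gain reduction.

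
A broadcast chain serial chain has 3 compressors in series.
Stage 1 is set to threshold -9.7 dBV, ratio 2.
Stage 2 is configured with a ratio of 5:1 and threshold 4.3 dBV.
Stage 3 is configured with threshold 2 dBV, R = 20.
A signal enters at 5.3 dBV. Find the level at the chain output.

Stage 1: 5.3 dBV is 15 dB over -9.7 dBV; at 2:1 that becomes 7.5 dB over, giving -2.2 dBV.
Stage 2: -2.2 dBV is at or below the 4.3 dBV threshold — no compression; output -2.2 dBV.
Stage 3: -2.2 dBV is at or below the 2 dBV threshold — no compression; output -2.2 dBV.

-2.2 dBV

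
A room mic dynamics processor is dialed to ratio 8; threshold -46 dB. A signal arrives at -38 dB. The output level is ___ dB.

-45 dB

-38 dB sits 8 dB over threshold.
The 8 dB excess becomes 1 dB after 8:1 reduction.
That puts the output at -45 dB.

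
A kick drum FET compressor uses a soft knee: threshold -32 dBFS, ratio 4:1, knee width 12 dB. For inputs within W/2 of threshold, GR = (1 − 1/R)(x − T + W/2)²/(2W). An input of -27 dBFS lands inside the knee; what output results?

x − T + W/2 = -27 − (-32) + 6 = 11.
GR = (1 − 1/4) × 11² / 24 = 0.75 × 121 / 24 = 3.78125 dB.
Output = -27 − 3.78125 = -30.78125 dBFS.

-30.78125 dBFS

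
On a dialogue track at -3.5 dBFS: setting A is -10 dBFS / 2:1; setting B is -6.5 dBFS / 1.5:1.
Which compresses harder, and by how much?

A, by 2.25 dB

A: GR = 6.5 − 6.5/2 = 3.25 dB.
B: GR = 3 − 3/1.5 = 1 dB.
A reduces 2.25 dB more.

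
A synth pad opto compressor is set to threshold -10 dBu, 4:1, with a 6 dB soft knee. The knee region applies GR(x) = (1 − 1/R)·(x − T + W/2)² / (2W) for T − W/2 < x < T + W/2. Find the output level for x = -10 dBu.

x − T + W/2 = -10 − (-10) + 3 = 3.
GR = (1 − 1/4) × 3² / 12 = 0.75 × 9 / 12 = 0.5625 dB.
Output = -10 − 0.5625 = -10.5625 dBu.

-10.5625 dBu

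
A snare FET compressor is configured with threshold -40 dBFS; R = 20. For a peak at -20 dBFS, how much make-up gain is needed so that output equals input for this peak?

Without make-up, output = threshold + overshoot/20 = -40 + 1 = -39 dBFS.
Gap to target: 19 dB.

19 dB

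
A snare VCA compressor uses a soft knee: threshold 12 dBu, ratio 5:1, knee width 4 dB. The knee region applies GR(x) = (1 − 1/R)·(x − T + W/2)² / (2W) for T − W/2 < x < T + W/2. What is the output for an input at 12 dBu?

x − T + W/2 = 12 − 12 + 2 = 2.
GR = (1 − 1/5) × 2² / 8 = 0.8 × 4 / 8 = 0.4 dB.
Output = 12 − 0.4 = 11.6 dBu.

11.6 dBu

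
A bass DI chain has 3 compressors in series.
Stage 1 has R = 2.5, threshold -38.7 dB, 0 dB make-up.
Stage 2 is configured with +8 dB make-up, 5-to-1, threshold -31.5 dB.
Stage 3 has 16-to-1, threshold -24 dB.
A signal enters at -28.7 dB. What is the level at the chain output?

Stage 1: -28.7 dB is 10 dB over -38.7 dB; at 2.5:1 that becomes 4 dB over, giving -34.7 dB.
Stage 2: below threshold (-34.7 ≤ -31.5); passes unchanged; make-up brings it to -26.7 dB.
Stage 3: below threshold (-26.7 ≤ -24); passes unchanged; output -26.7 dB.

-26.7 dB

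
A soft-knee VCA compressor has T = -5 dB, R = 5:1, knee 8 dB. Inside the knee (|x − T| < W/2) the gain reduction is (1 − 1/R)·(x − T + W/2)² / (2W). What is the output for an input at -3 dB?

x − T + W/2 = -3 − (-5) + 4 = 6.
GR = (1 − 1/5) × 6² / 16 = 0.8 × 36 / 16 = 1.8 dB.
Output = -3 − 1.8 = -4.8 dB.

-4.8 dB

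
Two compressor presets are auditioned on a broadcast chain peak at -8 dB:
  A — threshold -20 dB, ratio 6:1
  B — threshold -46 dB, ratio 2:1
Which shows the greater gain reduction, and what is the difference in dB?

B, by 9 dB

A: 12 dB over, compressed to 2 dB over, so 10 dB of GR.
B: 38 dB over, compressed to 19 dB over, so 19 dB of GR.
B reduces 9 dB more.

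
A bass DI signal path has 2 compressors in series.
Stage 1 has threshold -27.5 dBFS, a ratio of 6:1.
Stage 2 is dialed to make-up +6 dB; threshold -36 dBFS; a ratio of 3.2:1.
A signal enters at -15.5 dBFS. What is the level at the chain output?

Stage 1: overshoot 12 dB → 12/6 = 2 dB → -25.5 dBFS.
Stage 2: -25.5 dBFS is 10.5 dB over -36 dBFS; at 3.2:1 that becomes 3.28125 dB over, giving -32.71875 dBFS; +6 dB make-up → -26.71875 dBFS.

-26.71875 dBFS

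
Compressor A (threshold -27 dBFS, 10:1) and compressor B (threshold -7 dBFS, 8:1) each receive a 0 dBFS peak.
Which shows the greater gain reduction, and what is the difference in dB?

A: GR = 27 − 27/10 = 24.3 dB.
B: GR = 7 − 7/8 = 6.125 dB.
A reduces 18.175 dB more.

A, by 18.175 dB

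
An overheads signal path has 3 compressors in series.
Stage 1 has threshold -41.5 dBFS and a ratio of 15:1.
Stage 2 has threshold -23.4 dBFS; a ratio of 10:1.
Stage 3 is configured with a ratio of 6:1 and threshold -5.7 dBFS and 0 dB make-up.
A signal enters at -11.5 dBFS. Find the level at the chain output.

Stage 1: -11.5 dBFS is 30 dB over -41.5 dBFS; at 15:1 that becomes 2 dB over, giving -39.5 dBFS.
Stage 2: -39.5 dBFS is at or below the -23.4 dBFS threshold — no compression; output -39.5 dBFS.
Stage 3: -39.5 dBFS is at or below the -5.7 dBFS threshold — no compression; output -39.5 dBFS.

-39.5 dBFS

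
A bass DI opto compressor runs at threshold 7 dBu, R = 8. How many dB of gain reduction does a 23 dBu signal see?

23 dBu exceeds the threshold by 16 dB.
At 8:1, output sits 16/8 = 2 dB above threshold.
GR = overshoot in − overshoot out = 16 − 2 = 14 dB.

14 dB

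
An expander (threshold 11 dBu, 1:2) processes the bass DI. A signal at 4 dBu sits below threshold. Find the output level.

-3 dBu

The input is 7 dB below the 11 dBu threshold.
A 1:2 expander multiplies undershoot by 2: 7 × 2 = 14 dB below threshold.
Output = 11 − 14 = -3 dBu.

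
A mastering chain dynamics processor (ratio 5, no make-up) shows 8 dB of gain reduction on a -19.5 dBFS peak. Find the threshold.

Input is 10 dB above T (since output overshoot × R = input overshoot: (-27.5 − T)·5 = -19.5 − T gives T = -29.5 dBFS).
Check: -29.5 + (-19.5 − (-29.5))/5 = -29.5 + 2 = -27.5 dBFS. ✓

-29.5 dBFS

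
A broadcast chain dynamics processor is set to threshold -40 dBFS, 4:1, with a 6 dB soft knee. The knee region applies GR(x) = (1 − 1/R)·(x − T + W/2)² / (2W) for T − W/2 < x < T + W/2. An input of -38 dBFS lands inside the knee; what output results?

-39.5625 dBFS

x − T + W/2 = -38 − (-40) + 3 = 5.
GR = (1 − 1/4) × 5² / 12 = 0.75 × 25 / 12 = 1.5625 dB.
Output = -38 − 1.5625 = -39.5625 dBFS.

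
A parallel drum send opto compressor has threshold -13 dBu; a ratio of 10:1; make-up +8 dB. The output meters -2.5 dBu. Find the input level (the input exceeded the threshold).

12 dBu

Stripping the +8 dB make-up gives -10.5 dBu at the gain stage.
That's 2.5 dB above the -13 dBu threshold.
Before 10:1 compression the overshoot was 2.5 × 10 = 25 dB, so input = -13 + 25 = 12 dBu.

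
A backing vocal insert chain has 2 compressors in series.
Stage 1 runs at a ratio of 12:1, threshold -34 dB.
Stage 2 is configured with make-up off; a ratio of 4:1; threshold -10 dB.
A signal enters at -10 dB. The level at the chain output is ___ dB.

-32 dB

Stage 1: 24 dB above -34 dB, reduced 12:1 to 2 dB above → -32 dB.
Stage 2: below threshold (-32 ≤ -10); passes unchanged; output -32 dB.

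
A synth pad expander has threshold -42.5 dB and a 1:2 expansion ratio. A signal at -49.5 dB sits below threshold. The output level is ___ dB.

The input is 7 dB below the -42.5 dB threshold.
A 1:2 expander multiplies undershoot by 2: 7 × 2 = 14 dB below threshold.
Output = -42.5 − 14 = -56.5 dB.

-56.5 dB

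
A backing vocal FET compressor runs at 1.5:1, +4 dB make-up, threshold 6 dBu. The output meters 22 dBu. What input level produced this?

Before make-up, the level was 22 − 4 = 18 dBu.
Post-compression overshoot = 18 − 6 = 12 dB.
Undo the ratio: input overshoot = 12 × 1.5 = 18 dB, giving input = 24 dBu.

24 dBu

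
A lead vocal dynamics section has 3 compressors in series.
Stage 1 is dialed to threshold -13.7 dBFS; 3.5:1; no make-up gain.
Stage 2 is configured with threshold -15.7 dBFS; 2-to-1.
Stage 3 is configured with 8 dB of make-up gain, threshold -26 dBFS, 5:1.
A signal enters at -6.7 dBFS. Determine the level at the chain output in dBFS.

Stage 1: 7 dB above -13.7 dBFS, reduced 3.5:1 to 2 dB above → -11.7 dBFS.
Stage 2: 4 dB above -15.7 dBFS, reduced 2:1 to 2 dB above → -13.7 dBFS.
Stage 3: 12.3 dB above -26 dBFS, reduced 5:1 to 2.46 dB above → -23.54 dBFS; +8 dB make-up → -15.54 dBFS.

-15.54 dBFS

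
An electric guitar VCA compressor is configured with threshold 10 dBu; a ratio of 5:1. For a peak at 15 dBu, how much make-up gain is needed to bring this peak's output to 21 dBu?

10 dB

Without make-up, output = threshold + overshoot/5 = 10 + 1 = 11 dBu.
Gap to target: 10 dB.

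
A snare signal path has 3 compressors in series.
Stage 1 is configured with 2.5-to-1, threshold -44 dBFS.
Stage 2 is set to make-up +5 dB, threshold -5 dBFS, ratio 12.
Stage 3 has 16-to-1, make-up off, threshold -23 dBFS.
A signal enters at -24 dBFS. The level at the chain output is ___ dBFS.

Stage 1: overshoot 20 dB → 20/2.5 = 8 dB → -36 dBFS.
Stage 2: below threshold (-36 ≤ -5); passes unchanged; make-up brings it to -31 dBFS.
Stage 3: below threshold (-31 ≤ -23); passes unchanged; output -31 dBFS.

-31 dBFS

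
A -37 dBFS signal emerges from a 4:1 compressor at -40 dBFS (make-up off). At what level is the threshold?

-41 dBFS

Let T be the threshold. Output overshoot = (input overshoot)/R, so -40 − T = (-37 − T)/4.
4·(-40 − T) = -37 − T → 3·T = -160 − (-37) = -123.
T = -123/3 = -41 dBFS.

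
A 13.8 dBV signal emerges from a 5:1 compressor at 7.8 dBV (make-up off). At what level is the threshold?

Let T be the threshold. Output overshoot = (input overshoot)/R, so 7.8 − T = (13.8 − T)/5.
5·(7.8 − T) = 13.8 − T → 4·T = 39 − 13.8 = 25.2.
T = 25.2/4 = 6.3 dBV.

6.3 dBV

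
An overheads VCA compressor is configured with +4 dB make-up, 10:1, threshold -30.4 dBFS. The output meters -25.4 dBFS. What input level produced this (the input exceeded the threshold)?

-20.4 dBFS

Stripping the +4 dB make-up gives -29.4 dBFS at the gain stage.
That's 1 dB above the -30.4 dBFS threshold.
Input overshoot = R × output overshoot = 10 dB → input = -30.4 + 10 = -20.4 dBFS.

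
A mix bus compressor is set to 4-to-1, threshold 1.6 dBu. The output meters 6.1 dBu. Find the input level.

19.6 dBu

The compressed level sits 6.1 − 1.6 = 4.5 dB over threshold.
Before 4:1 compression the overshoot was 4.5 × 4 = 18 dB, so input = 1.6 + 18 = 19.6 dBu.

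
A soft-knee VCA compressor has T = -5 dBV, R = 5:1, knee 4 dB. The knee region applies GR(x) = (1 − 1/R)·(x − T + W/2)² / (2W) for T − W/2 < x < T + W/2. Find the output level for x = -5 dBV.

x − T + W/2 = -5 − (-5) + 2 = 2.
GR = (1 − 1/5) × 2² / 8 = 0.8 × 4 / 8 = 0.4 dB.
Output = -5 − 0.4 = -5.4 dBV.

-5.4 dBV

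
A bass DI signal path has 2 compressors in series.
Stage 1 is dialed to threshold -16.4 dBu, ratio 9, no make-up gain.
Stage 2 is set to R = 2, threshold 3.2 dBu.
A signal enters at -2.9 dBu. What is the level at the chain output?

-14.9 dBu

Stage 1: 13.5 dB above -16.4 dBu, reduced 9:1 to 1.5 dB above → -14.9 dBu.
Stage 2: below threshold (-14.9 ≤ 3.2); passes unchanged; output -14.9 dBu.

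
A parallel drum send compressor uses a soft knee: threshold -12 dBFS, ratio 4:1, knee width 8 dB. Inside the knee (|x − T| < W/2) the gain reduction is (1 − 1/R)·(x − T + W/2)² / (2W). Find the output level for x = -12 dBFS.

-12.75 dBFS

x − T + W/2 = -12 − (-12) + 4 = 4.
GR = (1 − 1/4) × 4² / 16 = 0.75 × 16 / 16 = 0.75 dB.
Output = -12 − 0.75 = -12.75 dBFS.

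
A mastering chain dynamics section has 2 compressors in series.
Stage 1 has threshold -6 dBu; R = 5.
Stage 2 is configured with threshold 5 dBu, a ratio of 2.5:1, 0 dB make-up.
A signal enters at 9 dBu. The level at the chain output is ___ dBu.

-3 dBu

Stage 1: 9 dBu is 15 dB over -6 dBu; at 5:1 that becomes 3 dB over, giving -3 dBu.
Stage 2: -3 dBu ≤ 5 dBu, so stage 2 doesn't engage; output -3 dBu.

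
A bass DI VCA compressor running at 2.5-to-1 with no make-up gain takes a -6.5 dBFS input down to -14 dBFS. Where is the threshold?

-19 dBFS

Let T be the threshold. Output overshoot = (input overshoot)/R, so -14 − T = (-6.5 − T)/2.5.
2.5·(-14 − T) = -6.5 − T → 1.5·T = -35 − (-6.5) = -28.5.
T = -28.5/1.5 = -19 dBFS.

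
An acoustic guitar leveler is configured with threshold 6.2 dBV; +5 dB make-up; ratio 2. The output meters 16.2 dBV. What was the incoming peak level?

16.2 dBV

Before make-up, the level was 16.2 − 5 = 11.2 dBV.
The compressed level sits 11.2 − 6.2 = 5 dB over threshold.
Before 2:1 compression the overshoot was 5 × 2 = 10 dB, so input = 6.2 + 10 = 16.2 dBV.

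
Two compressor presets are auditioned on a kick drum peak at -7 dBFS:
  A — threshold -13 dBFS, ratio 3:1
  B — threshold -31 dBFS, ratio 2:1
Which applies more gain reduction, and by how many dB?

B, by 8 dB

A: 6 dB over, compressed to 2 dB over, so 4 dB of GR.
B: 24 dB over, compressed to 12 dB over, so 12 dB of GR.
B applies 8 dB more gain reduction.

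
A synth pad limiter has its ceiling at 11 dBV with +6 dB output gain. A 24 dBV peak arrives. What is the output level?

17 dBV

The limiter clamps the peak to its 11 dBV ceiling.
Output gain then adds 6 dB: 11 + 6 = 17 dBV.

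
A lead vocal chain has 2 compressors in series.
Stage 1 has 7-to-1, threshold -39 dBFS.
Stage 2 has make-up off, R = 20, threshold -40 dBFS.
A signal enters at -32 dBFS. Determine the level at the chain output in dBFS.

-39.9 dBFS

Stage 1: 7 dB above -39 dBFS, reduced 7:1 to 1 dB above → -38 dBFS.
Stage 2: -38 dBFS is 2 dB over -40 dBFS; at 20:1 that becomes 0.1 dB over, giving -39.9 dBFS.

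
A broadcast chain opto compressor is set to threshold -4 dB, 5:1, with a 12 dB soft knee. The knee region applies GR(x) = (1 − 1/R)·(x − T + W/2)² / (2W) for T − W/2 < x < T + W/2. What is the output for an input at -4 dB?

-5.2 dB

x − T + W/2 = -4 − (-4) + 6 = 6.
GR = (1 − 1/5) × 6² / 24 = 0.8 × 36 / 24 = 1.2 dB.
Output = -4 − 1.2 = -5.2 dB.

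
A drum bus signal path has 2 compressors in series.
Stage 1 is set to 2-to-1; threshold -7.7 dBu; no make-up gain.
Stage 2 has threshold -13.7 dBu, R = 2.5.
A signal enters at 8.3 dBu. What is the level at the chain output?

Stage 1: 8.3 dBu is 16 dB over -7.7 dBu; at 2:1 that becomes 8 dB over, giving 0.3 dBu.
Stage 2: 0.3 dBu is 14 dB over -13.7 dBu; at 2.5:1 that becomes 5.6 dB over, giving -8.1 dBu.

-8.1 dBu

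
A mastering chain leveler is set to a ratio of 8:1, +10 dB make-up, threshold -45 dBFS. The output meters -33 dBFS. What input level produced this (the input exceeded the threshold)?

Remove make-up: -33 − 10 = -43 dBFS.
Post-compression overshoot = -43 − (-45) = 2 dB.
Before 8:1 compression the overshoot was 2 × 8 = 16 dB, so input = -45 + 16 = -29 dBFS.

-29 dBFS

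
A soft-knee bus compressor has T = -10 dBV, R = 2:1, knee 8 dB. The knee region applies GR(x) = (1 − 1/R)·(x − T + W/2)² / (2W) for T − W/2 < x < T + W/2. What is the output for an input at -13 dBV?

x − T + W/2 = -13 − (-10) + 4 = 1.
GR = (1 − 1/2) × 1² / 16 = 0.5 × 1 / 16 = 0.03125 dB.
Output = -13 − 0.03125 = -13.03125 dBV.

-13.03125 dBV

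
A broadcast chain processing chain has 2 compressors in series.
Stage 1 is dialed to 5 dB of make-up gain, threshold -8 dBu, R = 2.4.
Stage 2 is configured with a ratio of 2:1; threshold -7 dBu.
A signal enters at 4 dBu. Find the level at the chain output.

Stage 1: overshoot 12 dB → 12/2.4 = 5 dB → -3 dBu; +5 dB make-up → 2 dBu.
Stage 2: 9 dB above -7 dBu, reduced 2:1 to 4.5 dB above → -2.5 dBu.

-2.5 dBu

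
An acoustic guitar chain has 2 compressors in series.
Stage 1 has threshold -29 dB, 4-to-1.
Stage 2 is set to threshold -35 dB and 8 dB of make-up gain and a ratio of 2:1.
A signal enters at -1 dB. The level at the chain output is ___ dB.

-20.5 dB

Stage 1: -1 dB is 28 dB over -29 dB; at 4:1 that becomes 7 dB over, giving -22 dB.
Stage 2: 13 dB above -35 dB, reduced 2:1 to 6.5 dB above → -28.5 dB; +8 dB make-up → -20.5 dB.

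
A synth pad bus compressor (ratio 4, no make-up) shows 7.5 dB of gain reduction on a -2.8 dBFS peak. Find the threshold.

Gain reduction = -2.8 − (-10.3) = 7.5 dB; output overshoot = GR / (R − 1) = 7.5 / 3 = 2.5 dB.
Threshold = output − output overshoot = -10.3 − 2.5 = -12.8 dBFS.

-12.8 dBFS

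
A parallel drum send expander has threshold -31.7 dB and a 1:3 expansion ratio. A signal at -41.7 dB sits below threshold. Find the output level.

-61.7 dB

Undershoot = (-31.7) − (-41.7) = 10 dB.
At 1:3, that expands to 30 dB under threshold.
Output = -31.7 − 30 = -61.7 dB.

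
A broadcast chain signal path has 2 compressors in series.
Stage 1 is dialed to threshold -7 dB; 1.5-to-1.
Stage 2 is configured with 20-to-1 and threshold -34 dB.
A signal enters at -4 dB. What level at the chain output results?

Stage 1: overshoot 3 dB → 3/1.5 = 2 dB → -5 dB.
Stage 2: -5 dB is 29 dB over -34 dB; at 20:1 that becomes 1.45 dB over, giving -32.55 dB.

-32.55 dB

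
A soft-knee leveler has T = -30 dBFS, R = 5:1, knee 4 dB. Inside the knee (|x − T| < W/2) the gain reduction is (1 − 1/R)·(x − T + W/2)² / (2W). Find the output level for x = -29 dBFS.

-29.9 dBFS

x − T + W/2 = -29 − (-30) + 2 = 3.
GR = (1 − 1/5) × 3² / 8 = 0.8 × 9 / 8 = 0.9 dB.
Output = -29 − 0.9 = -29.9 dBFS.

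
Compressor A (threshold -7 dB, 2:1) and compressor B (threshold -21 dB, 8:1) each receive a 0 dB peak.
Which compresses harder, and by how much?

A: GR = 7 − 7/2 = 3.5 dB.
B: GR = 21 − 21/8 = 18.375 dB.
B reduces 14.875 dB more.

B, by 14.875 dB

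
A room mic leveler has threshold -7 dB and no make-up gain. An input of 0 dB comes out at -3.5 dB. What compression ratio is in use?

2:1

Input overshoot = 0 − (-7) = 7 dB; output overshoot = -3.5 − (-7) = 3.5 dB.
Ratio = 7 / 3.5 = 2.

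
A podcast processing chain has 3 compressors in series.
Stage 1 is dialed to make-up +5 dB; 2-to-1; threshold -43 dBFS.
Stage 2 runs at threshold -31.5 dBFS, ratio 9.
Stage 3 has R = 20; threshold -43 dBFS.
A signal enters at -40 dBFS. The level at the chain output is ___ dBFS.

-42.675 dBFS

Stage 1: overshoot 3 dB → 3/2 = 1.5 dB → -41.5 dBFS; +5 dB make-up → -36.5 dBFS.
Stage 2: -36.5 dBFS is at or below the -31.5 dBFS threshold — no compression; output -36.5 dBFS.
Stage 3: overshoot 6.5 dB → 6.5/20 = 0.325 dB → -42.675 dBFS.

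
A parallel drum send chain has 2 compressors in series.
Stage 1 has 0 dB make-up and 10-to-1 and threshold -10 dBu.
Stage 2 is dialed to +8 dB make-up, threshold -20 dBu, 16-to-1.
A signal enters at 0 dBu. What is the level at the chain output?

Stage 1: 10 dB above -10 dBu, reduced 10:1 to 1 dB above → -9 dBu.
Stage 2: -9 dBu is 11 dB over -20 dBu; at 16:1 that becomes 0.6875 dB over, giving -19.3125 dBu; +8 dB make-up → -11.3125 dBu.

-11.3125 dBu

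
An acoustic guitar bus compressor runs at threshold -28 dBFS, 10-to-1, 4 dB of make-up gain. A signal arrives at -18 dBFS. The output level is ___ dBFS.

Overshoot: -18 − (-28) = 10 dB.
10:1 compression reduces that to 10/10 = 1 dB over.
Output = -28 + 1 = -27 dBFS; make-up adds 4 dB, giving -23 dBFS.

-23 dBFS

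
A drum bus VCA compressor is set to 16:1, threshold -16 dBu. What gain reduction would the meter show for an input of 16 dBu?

30 dB

Overshoot = 16 − (-16) = 32 dB.
After 16:1 compression the overshoot becomes 32/16 = 2 dB.
So the signal is attenuated by 32 − 2 = 30 dB.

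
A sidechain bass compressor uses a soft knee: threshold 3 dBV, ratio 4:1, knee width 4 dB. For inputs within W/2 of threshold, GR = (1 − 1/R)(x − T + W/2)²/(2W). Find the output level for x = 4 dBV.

x − T + W/2 = 4 − 3 + 2 = 3.
GR = (1 − 1/4) × 3² / 8 = 0.75 × 9 / 8 = 0.84375 dB.
Output = 4 − 0.84375 = 3.15625 dBV.

3.15625 dBV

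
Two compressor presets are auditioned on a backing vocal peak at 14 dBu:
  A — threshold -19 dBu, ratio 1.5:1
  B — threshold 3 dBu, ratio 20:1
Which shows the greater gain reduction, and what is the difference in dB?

A, by 0.55 dB

A: overshoot 33 dB → output overshoot 22 dB → GR 11 dB.
B: overshoot 11 dB → output overshoot 0.55 dB → GR 10.45 dB.
Difference: 0.55 dB in favour of A.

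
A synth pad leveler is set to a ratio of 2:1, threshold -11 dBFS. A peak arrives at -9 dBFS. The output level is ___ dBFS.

-9 dBFS sits 2 dB over threshold.
2:1 compression reduces that to 2/2 = 1 dB over.
That puts the output at -10 dBFS.

-10 dBFS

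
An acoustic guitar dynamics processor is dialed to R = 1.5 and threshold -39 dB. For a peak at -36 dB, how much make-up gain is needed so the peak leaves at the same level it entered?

The peak compresses to -39 + 3/1.5 = -37 dB.
To reach -36 dB requires -36 − (-37) = 1 dB of make-up.

1 dB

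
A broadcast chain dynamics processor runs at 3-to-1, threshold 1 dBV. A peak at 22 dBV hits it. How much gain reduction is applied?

14 dB

The signal is 21 dB above threshold.
A 3:1 ratio leaves 7 dB of that excess.
So the signal is attenuated by 21 − 7 = 14 dB.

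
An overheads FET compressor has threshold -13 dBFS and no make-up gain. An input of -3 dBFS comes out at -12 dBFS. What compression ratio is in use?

Input overshoot = -3 − (-13) = 10 dB; output overshoot = -12 − (-13) = 1 dB.
Ratio = 10 / 1 = 10.

10:1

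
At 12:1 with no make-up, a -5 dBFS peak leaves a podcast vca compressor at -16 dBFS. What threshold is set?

Input is 12 dB above T (since output overshoot × R = input overshoot: (-16 − T)·12 = -5 − T gives T = -17 dBFS).
Check: -17 + (-5 − (-17))/12 = -17 + 1 = -16 dBFS. ✓

-17 dBFS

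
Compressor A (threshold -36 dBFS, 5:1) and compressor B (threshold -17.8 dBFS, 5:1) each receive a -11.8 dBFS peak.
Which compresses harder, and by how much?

A: 24.2 dB over, compressed to 4.84 dB over, so 19.36 dB of GR.
B: 6 dB over, compressed to 1.2 dB over, so 4.8 dB of GR.
A reduces 14.56 dB more.

A, by 14.56 dB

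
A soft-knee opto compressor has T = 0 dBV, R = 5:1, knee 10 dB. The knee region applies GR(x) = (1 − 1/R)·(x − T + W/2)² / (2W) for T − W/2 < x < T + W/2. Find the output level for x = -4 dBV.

x − T + W/2 = -4 − 0 + 5 = 1.
GR = (1 − 1/5) × 1² / 20 = 0.8 × 1 / 20 = 0.04 dB.
Output = -4 − 0.04 = -4.04 dBV.

-4.04 dBV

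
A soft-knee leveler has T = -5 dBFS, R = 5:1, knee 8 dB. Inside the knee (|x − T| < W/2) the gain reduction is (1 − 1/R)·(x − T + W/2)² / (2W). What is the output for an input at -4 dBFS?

-5.25 dBFS

x − T + W/2 = -4 − (-5) + 4 = 5.
GR = (1 − 1/5) × 5² / 16 = 0.8 × 25 / 16 = 1.25 dB.
Output = -4 − 1.25 = -5.25 dBFS.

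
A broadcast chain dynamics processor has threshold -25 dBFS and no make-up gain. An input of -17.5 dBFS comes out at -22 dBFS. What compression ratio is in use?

2.5:1

Input overshoot = -17.5 − (-25) = 7.5 dB; output overshoot = -22 − (-25) = 3 dB.
Ratio = 7.5 / 3 = 2.5.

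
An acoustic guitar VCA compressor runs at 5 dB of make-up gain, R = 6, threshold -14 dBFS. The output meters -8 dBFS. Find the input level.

-8 dBFS

Stripping the +5 dB make-up gives -13 dBFS at the gain stage.
The compressed level sits -13 − (-14) = 1 dB over threshold.
Before 6:1 compression the overshoot was 1 × 6 = 6 dB, so input = -14 + 6 = -8 dBFS.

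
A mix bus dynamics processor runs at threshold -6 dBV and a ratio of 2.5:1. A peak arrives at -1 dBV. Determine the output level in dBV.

The input is 5 dB above the -6 dBV threshold.
The 5 dB excess becomes 2 dB after 2.5:1 reduction.
So the level is -6 + 2 = -4 dBV.

-4 dBV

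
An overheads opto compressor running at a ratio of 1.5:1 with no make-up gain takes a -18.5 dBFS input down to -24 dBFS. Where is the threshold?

-35 dBFS

Gain reduction = -18.5 − (-24) = 5.5 dB; output overshoot = GR / (R − 1) = 5.5 / 0.5 = 11 dB.
Threshold = output − output overshoot = -24 − 11 = -35 dBFS.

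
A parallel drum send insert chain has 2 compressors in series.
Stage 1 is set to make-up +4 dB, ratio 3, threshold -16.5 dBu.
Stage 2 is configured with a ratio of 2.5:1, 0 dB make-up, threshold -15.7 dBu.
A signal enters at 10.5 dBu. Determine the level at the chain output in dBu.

-10.82 dBu

Stage 1: 10.5 dBu is 27 dB over -16.5 dBu; at 3:1 that becomes 9 dB over, giving -7.5 dBu; +4 dB make-up → -3.5 dBu.
Stage 2: 12.2 dB above -15.7 dBu, reduced 2.5:1 to 4.88 dB above → -10.82 dBu.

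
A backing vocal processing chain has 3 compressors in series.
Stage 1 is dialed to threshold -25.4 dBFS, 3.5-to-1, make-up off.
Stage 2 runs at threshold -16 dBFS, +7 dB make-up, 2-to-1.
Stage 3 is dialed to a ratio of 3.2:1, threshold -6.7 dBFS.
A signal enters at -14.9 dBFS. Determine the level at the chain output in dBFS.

Stage 1: overshoot 10.5 dB → 10.5/3.5 = 3 dB → -22.4 dBFS.
Stage 2: -22.4 dBFS is at or below the -16 dBFS threshold — no compression; make-up brings it to -15.4 dBFS.
Stage 3: -15.4 dBFS is at or below the -6.7 dBFS threshold — no compression; output -15.4 dBFS.

-15.4 dBFS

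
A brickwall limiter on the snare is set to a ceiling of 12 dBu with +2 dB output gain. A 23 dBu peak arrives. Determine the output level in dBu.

14 dBu

A brickwall limiter is an ∞:1 compressor: any input above the ceiling is clamped to 12 dBu.
Output gain then adds 2 dB: 12 + 2 = 14 dBu.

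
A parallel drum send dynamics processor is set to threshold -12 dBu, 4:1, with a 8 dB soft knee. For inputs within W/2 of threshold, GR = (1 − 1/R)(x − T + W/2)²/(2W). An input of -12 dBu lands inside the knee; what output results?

-12.75 dBu

x − T + W/2 = -12 − (-12) + 4 = 4.
GR = (1 − 1/4) × 4² / 16 = 0.75 × 16 / 16 = 0.75 dB.
Output = -12 − 0.75 = -12.75 dBu.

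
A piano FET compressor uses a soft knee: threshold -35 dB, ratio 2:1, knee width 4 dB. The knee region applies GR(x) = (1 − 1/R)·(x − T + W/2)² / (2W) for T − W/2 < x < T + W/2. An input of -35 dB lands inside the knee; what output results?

-35.25 dB

x − T + W/2 = -35 − (-35) + 2 = 2.
GR = (1 − 1/2) × 2² / 8 = 0.5 × 4 / 8 = 0.25 dB.
Output = -35 − 0.25 = -35.25 dB.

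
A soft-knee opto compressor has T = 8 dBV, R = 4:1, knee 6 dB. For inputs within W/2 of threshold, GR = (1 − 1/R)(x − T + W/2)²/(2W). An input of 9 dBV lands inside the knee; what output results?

8 dBV

x − T + W/2 = 9 − 8 + 3 = 4.
GR = (1 − 1/4) × 4² / 12 = 0.75 × 16 / 12 = 1 dB.
Output = 9 − 1 = 8 dBV.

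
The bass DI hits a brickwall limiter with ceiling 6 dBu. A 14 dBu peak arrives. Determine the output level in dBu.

6 dBu

The limiter clamps the peak to its 6 dBu ceiling.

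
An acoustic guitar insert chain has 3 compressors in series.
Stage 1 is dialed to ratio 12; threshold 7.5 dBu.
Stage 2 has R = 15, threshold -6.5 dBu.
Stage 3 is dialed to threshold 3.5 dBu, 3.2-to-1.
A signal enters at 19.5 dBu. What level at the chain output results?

Stage 1: 19.5 dBu is 12 dB over 7.5 dBu; at 12:1 that becomes 1 dB over, giving 8.5 dBu.
Stage 2: overshoot 15 dB → 15/15 = 1 dB → -5.5 dBu.
Stage 3: -5.5 dBu is at or below the 3.5 dBu threshold — no compression; output -5.5 dBu.

-5.5 dBu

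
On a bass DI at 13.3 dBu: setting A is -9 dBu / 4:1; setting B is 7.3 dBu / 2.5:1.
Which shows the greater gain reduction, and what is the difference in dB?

A: overshoot 22.3 dB → output overshoot 5.575 dB → GR 16.725 dB.
B: overshoot 6 dB → output overshoot 2.4 dB → GR 3.6 dB.
A applies 13.125 dB more gain reduction.

A, by 13.125 dB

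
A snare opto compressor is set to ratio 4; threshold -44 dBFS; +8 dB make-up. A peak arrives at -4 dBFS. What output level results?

-26 dBFS

-4 dBFS sits 40 dB over threshold.
The 40 dB excess becomes 10 dB after 4:1 reduction.
So the level is -44 + 10 = -34 dBFS; make-up adds 8 dB, giving -26 dBFS.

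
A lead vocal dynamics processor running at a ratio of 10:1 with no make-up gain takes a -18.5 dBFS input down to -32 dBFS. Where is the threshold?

-33.5 dBFS

Gain reduction = -18.5 − (-32) = 13.5 dB; output overshoot = GR / (R − 1) = 13.5 / 9 = 1.5 dB.
Threshold = output − output overshoot = -32 − 1.5 = -33.5 dBFS.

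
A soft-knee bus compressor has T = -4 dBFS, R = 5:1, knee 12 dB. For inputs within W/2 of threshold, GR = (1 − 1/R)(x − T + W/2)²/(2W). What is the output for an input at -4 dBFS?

x − T + W/2 = -4 − (-4) + 6 = 6.
GR = (1 − 1/5) × 6² / 24 = 0.8 × 36 / 24 = 1.2 dB.
Output = -4 − 1.2 = -5.2 dBFS.

-5.2 dBFS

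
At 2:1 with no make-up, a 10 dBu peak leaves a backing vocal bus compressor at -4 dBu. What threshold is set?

-18 dBu

Let T be the threshold. Output overshoot = (input overshoot)/R, so -4 − T = (10 − T)/2.
2·(-4 − T) = 10 − T → 1·T = -8 − 10 = -18.
T = -18/1 = -18 dBu.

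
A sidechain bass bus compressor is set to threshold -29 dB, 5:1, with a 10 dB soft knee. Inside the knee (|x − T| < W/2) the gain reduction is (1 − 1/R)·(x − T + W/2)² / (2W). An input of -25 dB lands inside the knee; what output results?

x − T + W/2 = -25 − (-29) + 5 = 9.
GR = (1 − 1/5) × 9² / 20 = 0.8 × 81 / 20 = 3.24 dB.
Output = -25 − 3.24 = -28.24 dB.

-28.24 dB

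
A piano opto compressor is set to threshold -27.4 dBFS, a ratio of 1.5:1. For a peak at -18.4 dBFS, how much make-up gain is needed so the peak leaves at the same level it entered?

The peak compresses to -27.4 + 9/1.5 = -21.4 dBFS.
To reach -18.4 dBFS requires -18.4 − (-21.4) = 3 dB of make-up.

3 dB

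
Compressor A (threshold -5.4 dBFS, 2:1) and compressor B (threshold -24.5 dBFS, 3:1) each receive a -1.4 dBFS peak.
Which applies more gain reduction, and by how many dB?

A: 4 dB over, compressed to 2 dB over, so 2 dB of GR.
B: 23.1 dB over, compressed to 7.7 dB over, so 15.4 dB of GR.
B reduces 13.4 dB more.

B, by 13.4 dB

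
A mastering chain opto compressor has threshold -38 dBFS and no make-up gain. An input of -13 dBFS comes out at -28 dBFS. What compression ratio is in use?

2.5:1

Input overshoot = -13 − (-38) = 25 dB; output overshoot = -28 − (-38) = 10 dB.
Ratio = 25 / 10 = 2.5.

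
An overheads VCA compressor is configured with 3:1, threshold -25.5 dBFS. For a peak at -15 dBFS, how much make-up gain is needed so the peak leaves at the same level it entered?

7 dB

The peak compresses to -25.5 + 10.5/3 = -22 dBFS.
To reach -15 dBFS requires -15 − (-22) = 7 dB of make-up.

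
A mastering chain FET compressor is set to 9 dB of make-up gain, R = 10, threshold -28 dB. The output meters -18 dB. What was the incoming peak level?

Remove make-up: -18 − 9 = -27 dB.
Post-compression overshoot = -27 − (-28) = 1 dB.
Before 10:1 compression the overshoot was 1 × 10 = 10 dB, so input = -28 + 10 = -18 dB.

-18 dB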